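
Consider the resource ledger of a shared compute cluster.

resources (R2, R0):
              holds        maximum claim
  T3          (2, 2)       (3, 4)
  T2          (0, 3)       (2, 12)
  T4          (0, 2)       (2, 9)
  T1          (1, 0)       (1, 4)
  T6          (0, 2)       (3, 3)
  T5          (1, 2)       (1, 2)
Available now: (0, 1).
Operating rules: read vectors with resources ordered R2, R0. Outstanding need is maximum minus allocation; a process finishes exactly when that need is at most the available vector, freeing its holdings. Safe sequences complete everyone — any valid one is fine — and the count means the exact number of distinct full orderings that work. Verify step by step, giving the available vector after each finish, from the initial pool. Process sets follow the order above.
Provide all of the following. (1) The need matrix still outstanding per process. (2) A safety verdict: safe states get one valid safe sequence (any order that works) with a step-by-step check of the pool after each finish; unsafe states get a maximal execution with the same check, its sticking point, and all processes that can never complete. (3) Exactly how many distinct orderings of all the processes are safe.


(1) Remaining need (order R2, R0):
  T3: (1, 2)
  T2: (2, 9)
  T4: (2, 7)
  T1: (0, 4)
  T6: (3, 1)
  T5: (0, 0)
(2) SAFE. One safe sequence: T5, T3, T6, T4, T2, T1.
Key observation: at T3 the run first touches a limit — (1, 2) against (1, 3), exact on a resource it actually requests.
Verifying each step:
  pool = (0, 1)
  T5: need (0, 0) fits (0, 1); releases (1, 2), pool now (1, 3)
  T3: need (1, 2) fits (1, 3); releases (2, 2), pool now (3, 5)
  T6: need (3, 1) fits (3, 5); releases (0, 2), pool now (3, 7)
  T4: need (2, 7) fits (3, 7); releases (0, 2), pool now (3, 9)
  T2: need (2, 9) fits (3, 9); releases (0, 3), pool now (3, 12)
  T1: need (0, 4) fits (3, 12); releases (1, 0), pool now (4, 12)
(3) Precisely 4 of the possible complete orderings are safe sequences.


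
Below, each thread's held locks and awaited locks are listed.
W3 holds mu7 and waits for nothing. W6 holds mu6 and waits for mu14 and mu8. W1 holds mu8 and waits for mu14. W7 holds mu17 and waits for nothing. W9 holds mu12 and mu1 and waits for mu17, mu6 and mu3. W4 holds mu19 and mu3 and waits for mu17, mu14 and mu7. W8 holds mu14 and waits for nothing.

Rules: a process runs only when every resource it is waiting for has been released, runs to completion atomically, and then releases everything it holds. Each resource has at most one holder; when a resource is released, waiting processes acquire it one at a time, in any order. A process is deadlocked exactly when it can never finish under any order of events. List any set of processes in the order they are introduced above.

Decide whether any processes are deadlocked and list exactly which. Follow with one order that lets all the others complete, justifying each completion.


Nothing here is deadlocked.
Key observation: there is no circular wait here — follow any chain and it reaches a process that is free to run now.
The rest can finish in the order W8, W1, W3, W7, W6, W4, W9.
Check, step by step:
  run W8 (it waits on nothing); releases mu14
  W1: everything it awaited (mu14) is free; runs, freeing mu8
  run W3 (it waits on nothing); releases mu7
  run W7 (it waits on nothing); releases mu17
  W6: everything it awaited (mu14 and mu8) is free; runs, freeing mu6
  W4: everything it awaited (mu17, mu14 and mu7) is free; runs, freeing mu19 and mu3
  W9: everything it awaited (mu17, mu6 and mu3) is free; runs, freeing mu12 and mu1


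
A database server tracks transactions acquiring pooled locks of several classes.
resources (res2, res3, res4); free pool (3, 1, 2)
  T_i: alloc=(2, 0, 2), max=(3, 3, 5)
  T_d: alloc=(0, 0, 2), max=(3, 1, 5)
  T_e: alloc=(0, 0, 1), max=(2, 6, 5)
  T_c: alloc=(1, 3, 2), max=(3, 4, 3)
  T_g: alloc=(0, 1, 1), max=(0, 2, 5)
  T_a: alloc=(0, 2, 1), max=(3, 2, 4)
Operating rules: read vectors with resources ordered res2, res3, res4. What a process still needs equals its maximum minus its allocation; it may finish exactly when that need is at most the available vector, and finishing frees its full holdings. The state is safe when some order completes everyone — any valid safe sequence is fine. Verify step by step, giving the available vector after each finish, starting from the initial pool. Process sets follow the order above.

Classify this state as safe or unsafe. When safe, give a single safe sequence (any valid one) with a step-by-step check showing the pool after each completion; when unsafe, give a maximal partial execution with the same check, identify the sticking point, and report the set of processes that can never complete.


SAFE — a valid safe sequence is T_c, T_i, T_g, T_a, T_e, T_d.
Key observation: at T_c the run first touches a limit — (2, 1, 1) against (3, 1, 2), exact on a resource it actually requests.
Check, step by step:
  pool = (3, 1, 2)
  T_c needs (2, 1, 1) <= (3, 1, 2) -> finishes; pool += (1, 3, 2) = (4, 4, 4)
  T_i needs (1, 3, 3) <= (4, 4, 4) -> finishes; pool += (2, 0, 2) = (6, 4, 6)
  T_g needs (0, 1, 4) <= (6, 4, 6) -> finishes; pool += (0, 1, 1) = (6, 5, 7)
  T_a needs (3, 0, 3) <= (6, 5, 7) -> finishes; pool += (0, 2, 1) = (6, 7, 8)
  T_e needs (2, 6, 4) <= (6, 7, 8) -> finishes; pool += (0, 0, 1) = (6, 7, 9)
  T_d needs (3, 1, 3) <= (6, 7, 9) -> finishes; pool += (0, 0, 2) = (6, 7, 11)


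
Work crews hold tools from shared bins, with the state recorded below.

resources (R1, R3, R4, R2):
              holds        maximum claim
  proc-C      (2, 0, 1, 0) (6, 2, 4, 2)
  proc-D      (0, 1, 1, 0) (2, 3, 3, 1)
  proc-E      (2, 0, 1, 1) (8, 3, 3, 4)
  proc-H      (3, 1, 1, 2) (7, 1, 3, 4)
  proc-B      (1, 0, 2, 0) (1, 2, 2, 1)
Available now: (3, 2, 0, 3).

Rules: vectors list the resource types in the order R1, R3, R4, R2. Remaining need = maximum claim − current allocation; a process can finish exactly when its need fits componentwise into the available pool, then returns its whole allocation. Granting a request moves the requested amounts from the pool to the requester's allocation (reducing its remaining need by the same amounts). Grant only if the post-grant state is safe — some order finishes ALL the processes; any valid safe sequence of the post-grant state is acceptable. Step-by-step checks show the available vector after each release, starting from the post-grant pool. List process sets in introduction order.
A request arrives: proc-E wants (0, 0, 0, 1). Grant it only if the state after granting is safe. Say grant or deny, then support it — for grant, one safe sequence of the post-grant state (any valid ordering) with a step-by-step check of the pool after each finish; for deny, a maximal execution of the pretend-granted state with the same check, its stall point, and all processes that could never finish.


GRANT — the state after the grant stays safe, e.g. via proc-B, proc-H, proc-C, proc-E, proc-D.
Key observation: the transfer keeps a workable pool ((3, 2, 0, 2)); proc-B starts the safe sequence.
Verifying the post-grant state step by step:
  pool = (3, 2, 0, 2)
  proc-B: need (0, 2, 0, 1) fits (3, 2, 0, 2); releases (1, 0, 2, 0), pool now (4, 2, 2, 2)
  proc-H: need (4, 0, 2, 2) fits (4, 2, 2, 2); releases (3, 1, 1, 2), pool now (7, 3, 3, 4)
  proc-C: need (4, 2, 3, 2) fits (7, 3, 3, 4); releases (2, 0, 1, 0), pool now (9, 3, 4, 4)
  proc-E: need (6, 3, 2, 2) fits (9, 3, 4, 4); releases (2, 0, 1, 2), pool now (11, 3, 5, 6)
  proc-D: need (2, 2, 2, 1) fits (11, 3, 5, 6); releases (0, 1, 1, 0), pool now (11, 4, 6, 6)


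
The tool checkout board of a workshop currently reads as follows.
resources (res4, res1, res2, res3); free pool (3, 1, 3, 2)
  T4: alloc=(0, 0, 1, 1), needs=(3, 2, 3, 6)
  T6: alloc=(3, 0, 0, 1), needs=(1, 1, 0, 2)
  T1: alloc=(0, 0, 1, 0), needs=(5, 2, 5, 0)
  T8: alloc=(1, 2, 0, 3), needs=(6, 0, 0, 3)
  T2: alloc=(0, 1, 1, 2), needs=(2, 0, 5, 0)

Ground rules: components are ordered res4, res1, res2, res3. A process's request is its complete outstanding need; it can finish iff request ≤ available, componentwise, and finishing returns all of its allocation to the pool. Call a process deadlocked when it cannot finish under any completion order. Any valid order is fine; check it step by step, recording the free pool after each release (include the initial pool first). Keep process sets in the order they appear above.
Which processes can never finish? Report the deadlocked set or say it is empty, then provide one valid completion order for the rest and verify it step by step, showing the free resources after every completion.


Deadlocked set: T1 and T2.
Key observation: the pool after T6, T8, T4 is (7, 3, 4, 7); every surviving request exceeds it in res2, so progress ends there.
The rest can finish in the order T6, T8, T4. Check, step by step:
  pool = (3, 1, 3, 2)
  T6: need (1, 1, 0, 2) fits (3, 1, 3, 2); releases (3, 0, 0, 1), pool now (6, 1, 3, 3)
  T8: need (6, 0, 0, 3) fits (6, 1, 3, 3); releases (1, 2, 0, 3), pool now (7, 3, 3, 6)
  T4: need (3, 2, 3, 6) fits (7, 3, 3, 6); releases (0, 0, 1, 1), pool now (7, 3, 4, 7)
The blocked processes can never fit:
  blocked: T1 wants (5, 2, 5, 0), pool (7, 3, 4, 7) — not enough res2
  blocked: T2 wants (2, 0, 5, 0), pool (7, 3, 4, 7) — not enough res2


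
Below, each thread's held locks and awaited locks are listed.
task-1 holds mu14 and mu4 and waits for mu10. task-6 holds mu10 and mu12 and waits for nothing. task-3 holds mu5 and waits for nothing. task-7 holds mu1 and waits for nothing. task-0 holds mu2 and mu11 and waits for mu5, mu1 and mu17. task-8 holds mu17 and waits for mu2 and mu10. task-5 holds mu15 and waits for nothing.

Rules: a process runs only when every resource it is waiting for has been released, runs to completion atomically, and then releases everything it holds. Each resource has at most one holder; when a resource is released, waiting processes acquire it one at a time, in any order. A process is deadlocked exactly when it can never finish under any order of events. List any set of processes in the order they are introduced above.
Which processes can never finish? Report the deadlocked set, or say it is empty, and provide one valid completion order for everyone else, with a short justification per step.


Deadlocked: task-0 and task-8.
Key observation: the loop task-0 -> task-8 -> task-0 blocks itself forever; no other process is dragged down with it.
One completion order for the rest: task-5, task-6, task-7, task-3, task-1.
Check, step by step:
  task-5: no waits; runs immediately, freeing mu15
  task-6: no waits; runs immediately, freeing mu10 and mu12
  task-7: no waits; runs immediately, freeing mu1
  task-3: no waits; runs immediately, freeing mu5
  run task-1 (all its waits — mu10 — are resolved); releases mu14 and mu4


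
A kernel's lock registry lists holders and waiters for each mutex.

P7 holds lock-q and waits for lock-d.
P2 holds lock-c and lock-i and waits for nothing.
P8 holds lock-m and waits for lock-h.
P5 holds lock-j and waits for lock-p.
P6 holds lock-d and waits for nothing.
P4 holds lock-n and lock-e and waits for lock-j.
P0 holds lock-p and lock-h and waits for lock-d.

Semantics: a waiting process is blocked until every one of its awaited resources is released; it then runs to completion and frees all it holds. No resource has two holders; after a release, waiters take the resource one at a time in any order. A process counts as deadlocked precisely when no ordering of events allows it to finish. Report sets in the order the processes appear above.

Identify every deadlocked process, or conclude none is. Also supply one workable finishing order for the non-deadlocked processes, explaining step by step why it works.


Nothing here is deadlocked.
Key observation: every chain of waits terminates; starting from the processes that wait on nothing, all the rest unlock in turn.
The rest can finish in the order P6, P0, P5, P2, P7, P4, P8.
Verifying each step:
  run P6 (it waits on nothing); releases lock-d
  P0: everything it awaited (lock-d) is free; runs, freeing lock-p and lock-h
  P5: everything it awaited (lock-p) is free; runs, freeing lock-j
  run P2 (it waits on nothing); releases lock-c and lock-i
  P7: everything it awaited (lock-d) is free; runs, freeing lock-q
  P4: everything it awaited (lock-j) is free; runs, freeing lock-n and lock-e
  P8: everything it awaited (lock-h) is free; runs, freeing lock-m


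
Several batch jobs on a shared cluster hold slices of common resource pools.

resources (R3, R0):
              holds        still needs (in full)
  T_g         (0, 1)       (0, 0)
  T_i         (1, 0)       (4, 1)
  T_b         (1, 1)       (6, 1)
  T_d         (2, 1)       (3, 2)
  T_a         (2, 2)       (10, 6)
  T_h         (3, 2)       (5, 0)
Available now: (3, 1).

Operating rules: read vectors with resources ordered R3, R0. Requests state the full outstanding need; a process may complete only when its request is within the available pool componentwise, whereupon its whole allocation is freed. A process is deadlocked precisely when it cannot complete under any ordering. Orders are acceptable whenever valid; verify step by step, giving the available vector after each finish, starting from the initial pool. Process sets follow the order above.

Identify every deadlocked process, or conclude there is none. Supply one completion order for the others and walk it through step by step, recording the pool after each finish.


The deadlocked set is empty.
Key observation: T_g leads a chain of completions in which each release enables another process.
The rest can finish in the order T_g, T_d, T_i, T_h, T_b, T_a. Verifying each step:
  pool = (3, 1)
  T_g: need (0, 0) fits (3, 1); releases (0, 1), pool now (3, 2)
  T_d: need (3, 2) fits (3, 2); releases (2, 1), pool now (5, 3)
  T_i: need (4, 1) fits (5, 3); releases (1, 0), pool now (6, 3)
  T_h: need (5, 0) fits (6, 3); releases (3, 2), pool now (9, 5)
  T_b: need (6, 1) fits (9, 5); releases (1, 1), pool now (10, 6)
  T_a: need (10, 6) fits (10, 6); releases (2, 2), pool now (12, 8)


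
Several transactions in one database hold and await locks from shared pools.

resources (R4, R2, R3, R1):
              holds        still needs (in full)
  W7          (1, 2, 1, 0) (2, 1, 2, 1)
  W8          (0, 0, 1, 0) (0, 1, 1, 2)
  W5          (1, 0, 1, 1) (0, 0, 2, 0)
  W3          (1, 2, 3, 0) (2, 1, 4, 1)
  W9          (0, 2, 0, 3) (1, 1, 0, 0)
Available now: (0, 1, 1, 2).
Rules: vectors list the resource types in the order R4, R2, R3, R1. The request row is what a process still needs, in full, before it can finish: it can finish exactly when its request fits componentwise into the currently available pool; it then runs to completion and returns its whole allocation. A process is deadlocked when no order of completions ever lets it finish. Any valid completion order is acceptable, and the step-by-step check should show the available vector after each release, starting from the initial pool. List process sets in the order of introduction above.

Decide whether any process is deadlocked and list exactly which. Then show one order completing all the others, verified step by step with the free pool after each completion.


Deadlocked: W7 and W3.
Key observation: after W8, W5, W9 complete, (1, 3, 3, 6) is the best the pool ever gets, yet each leftover process wants more R4.
The rest can finish in the order W8, W5, W9. Verifying each step:
  pool = (0, 1, 1, 2)
  run W8 (needs (0, 1, 1, 2), free (0, 1, 1, 2)); after release of (0, 0, 1, 0) the pool is (0, 1, 2, 2)
  run W5 (needs (0, 0, 2, 0), free (0, 1, 2, 2)); after release of (1, 0, 1, 1) the pool is (1, 1, 3, 3)
  run W9 (needs (1, 1, 0, 0), free (1, 1, 3, 3)); after release of (0, 2, 0, 3) the pool is (1, 3, 3, 6)
None of the blocked processes ever fits:
  W7 still needs (2, 1, 2, 1) but only (1, 3, 3, 6) is free — short on R4
  W3 still needs (2, 1, 4, 1) but only (1, 3, 3, 6) is free — short on R4 and R3


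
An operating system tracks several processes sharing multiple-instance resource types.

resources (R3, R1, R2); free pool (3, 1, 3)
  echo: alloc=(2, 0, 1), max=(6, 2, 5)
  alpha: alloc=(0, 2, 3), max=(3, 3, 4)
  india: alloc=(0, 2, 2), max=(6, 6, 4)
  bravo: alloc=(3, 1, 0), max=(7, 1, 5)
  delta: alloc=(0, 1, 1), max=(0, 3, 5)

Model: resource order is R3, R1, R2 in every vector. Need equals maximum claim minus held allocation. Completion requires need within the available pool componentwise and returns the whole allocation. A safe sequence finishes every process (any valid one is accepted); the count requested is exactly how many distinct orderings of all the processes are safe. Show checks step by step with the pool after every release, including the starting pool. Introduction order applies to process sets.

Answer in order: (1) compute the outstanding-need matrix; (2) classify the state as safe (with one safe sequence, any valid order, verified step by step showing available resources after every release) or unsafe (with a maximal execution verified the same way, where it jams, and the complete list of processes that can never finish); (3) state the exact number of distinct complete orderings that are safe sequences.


(1) Outstanding need per process (order R3, R1, R2):
  echo: (4, 2, 4)
  alpha: (3, 1, 1)
  india: (6, 4, 2)
  bravo: (4, 0, 5)
  delta: (0, 2, 4)
(2) The state is UNSAFE.
Key observation: R3 is the bottleneck — with alpha, delta done the pool holds (3, 4, 7), short of every remaining need.
The run alpha, delta cannot be extended any further. Verifying each step:
  pool = (3, 1, 3)
  run alpha (needs (3, 1, 1), free (3, 1, 3)); after release of (0, 2, 3) the pool is (3, 3, 6)
  run delta (needs (0, 2, 4), free (3, 3, 6)); after release of (0, 1, 1) the pool is (3, 4, 7)
  blocked: echo wants (4, 2, 4), pool (3, 4, 7) — not enough R3
  blocked: india wants (6, 4, 2), pool (3, 4, 7) — not enough R3
  blocked: bravo wants (4, 0, 5), pool (3, 4, 7) — not enough R3
Never able to finish: echo, india and bravo.
(3) The exact count: 0 of the possible complete orderings are safe sequences.


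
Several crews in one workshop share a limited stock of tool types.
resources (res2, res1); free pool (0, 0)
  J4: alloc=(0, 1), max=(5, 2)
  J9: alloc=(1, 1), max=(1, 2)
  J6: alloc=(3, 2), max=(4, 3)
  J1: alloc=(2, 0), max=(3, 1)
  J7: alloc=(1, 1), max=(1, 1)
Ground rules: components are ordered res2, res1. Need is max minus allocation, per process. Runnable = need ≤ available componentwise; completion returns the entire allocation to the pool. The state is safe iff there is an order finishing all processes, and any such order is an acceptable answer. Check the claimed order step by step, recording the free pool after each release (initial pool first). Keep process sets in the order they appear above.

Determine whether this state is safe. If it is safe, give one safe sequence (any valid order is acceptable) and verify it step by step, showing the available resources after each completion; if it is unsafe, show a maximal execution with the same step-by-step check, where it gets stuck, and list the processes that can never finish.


SAFE, for example via the order J7, J6, J9, J4, J1.
Key observation: reading the order forward, J6 is the first process whose need (1, 1) meets the free pool (1, 1) exactly on a resource it requests.
Step-by-step check:
  pool = (0, 0)
  run J7 (needs (0, 0), free (0, 0)); after release of (1, 1) the pool is (1, 1)
  run J6 (needs (1, 1), free (1, 1)); after release of (3, 2) the pool is (4, 3)
  run J9 (needs (0, 1), free (4, 3)); after release of (1, 1) the pool is (5, 4)
  run J4 (needs (5, 1), free (5, 4)); after release of (0, 1) the pool is (5, 5)
  run J1 (needs (1, 1), free (5, 5)); after release of (2, 0) the pool is (7, 5)


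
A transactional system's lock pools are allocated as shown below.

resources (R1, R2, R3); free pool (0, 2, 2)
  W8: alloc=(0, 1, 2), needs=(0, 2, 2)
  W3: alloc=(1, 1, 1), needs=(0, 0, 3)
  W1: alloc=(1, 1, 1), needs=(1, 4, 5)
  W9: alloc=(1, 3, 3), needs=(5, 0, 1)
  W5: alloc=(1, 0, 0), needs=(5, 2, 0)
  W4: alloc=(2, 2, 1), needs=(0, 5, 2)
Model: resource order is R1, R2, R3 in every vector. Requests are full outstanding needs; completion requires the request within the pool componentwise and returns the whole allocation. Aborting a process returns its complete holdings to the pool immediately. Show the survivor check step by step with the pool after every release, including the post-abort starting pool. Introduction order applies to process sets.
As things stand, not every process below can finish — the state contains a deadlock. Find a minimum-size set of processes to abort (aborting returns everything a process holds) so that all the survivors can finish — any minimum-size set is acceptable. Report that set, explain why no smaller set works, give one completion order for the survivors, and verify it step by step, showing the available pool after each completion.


Abort W5.
Key observation: W9 could never have finished before the abort; with (1, 0, 0) returned by W5, it fits at step 5.
No smaller set exists: with zero aborts the deadlock remains.
Survivors finish in the order: W8, W3, W1, W4, W9. Step-by-step check (pool after the aborts first):
  pool = (1, 2, 2)
  W8 needs (0, 2, 2) <= (1, 2, 2) -> finishes; pool += (0, 1, 2) = (1, 3, 4)
  W3 needs (0, 0, 3) <= (1, 3, 4) -> finishes; pool += (1, 1, 1) = (2, 4, 5)
  W1 needs (1, 4, 5) <= (2, 4, 5) -> finishes; pool += (1, 1, 1) = (3, 5, 6)
  W4 needs (0, 5, 2) <= (3, 5, 6) -> finishes; pool += (2, 2, 1) = (5, 7, 7)
  W9 needs (5, 0, 1) <= (5, 7, 7) -> finishes; pool += (1, 3, 3) = (6, 10, 10)


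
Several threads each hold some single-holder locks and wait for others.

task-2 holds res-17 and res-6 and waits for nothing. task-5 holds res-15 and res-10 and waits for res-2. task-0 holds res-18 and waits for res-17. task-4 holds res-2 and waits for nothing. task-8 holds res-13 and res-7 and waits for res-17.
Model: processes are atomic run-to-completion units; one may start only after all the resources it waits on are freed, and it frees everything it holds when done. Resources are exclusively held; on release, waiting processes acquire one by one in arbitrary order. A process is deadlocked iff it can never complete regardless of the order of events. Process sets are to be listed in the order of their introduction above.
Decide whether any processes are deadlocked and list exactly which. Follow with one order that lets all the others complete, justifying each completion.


No process is deadlocked.
Key observation: the waits form no ring: some process can always run, and its releases unblock the others one by one.
One completion order for the rest: task-4, task-2, task-0, task-5, task-8.
Step-by-step check:
  run task-4 (it waits on nothing); releases res-2
  run task-2 (it waits on nothing); releases res-17 and res-6
  task-0: everything it awaited (res-17) is free; runs, freeing res-18
  task-5: everything it awaited (res-2) is free; runs, freeing res-15 and res-10
  task-8: everything it awaited (res-17) is free; runs, freeing res-13 and res-7


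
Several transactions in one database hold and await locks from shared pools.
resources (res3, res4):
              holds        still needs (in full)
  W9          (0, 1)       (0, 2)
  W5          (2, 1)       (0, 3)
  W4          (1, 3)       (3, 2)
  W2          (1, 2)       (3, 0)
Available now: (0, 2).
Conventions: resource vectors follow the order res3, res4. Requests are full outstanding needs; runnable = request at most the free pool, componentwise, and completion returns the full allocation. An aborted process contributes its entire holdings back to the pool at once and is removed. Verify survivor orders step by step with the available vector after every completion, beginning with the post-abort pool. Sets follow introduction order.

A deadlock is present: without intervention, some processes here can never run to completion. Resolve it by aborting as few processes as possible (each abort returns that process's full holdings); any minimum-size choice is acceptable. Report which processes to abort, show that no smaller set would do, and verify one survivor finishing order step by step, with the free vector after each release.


The answer: abort W2.
Key observation: no ordering could ever have run W4 before the abort of W2; with (1, 2) back in the pool it fits at step 3.
Minimality: the empty abort set fails — the state is deadlocked as it stands.
One survivor order: W9, W5, W4. Check, step by step (post-abort pool first):
  pool = (1, 4)
  run W9 (needs (0, 2), free (1, 4)); after release of (0, 1) the pool is (1, 5)
  run W5 (needs (0, 3), free (1, 5)); after release of (2, 1) the pool is (3, 6)
  run W4 (needs (3, 2), free (3, 6)); after release of (1, 3) the pool is (4, 9)


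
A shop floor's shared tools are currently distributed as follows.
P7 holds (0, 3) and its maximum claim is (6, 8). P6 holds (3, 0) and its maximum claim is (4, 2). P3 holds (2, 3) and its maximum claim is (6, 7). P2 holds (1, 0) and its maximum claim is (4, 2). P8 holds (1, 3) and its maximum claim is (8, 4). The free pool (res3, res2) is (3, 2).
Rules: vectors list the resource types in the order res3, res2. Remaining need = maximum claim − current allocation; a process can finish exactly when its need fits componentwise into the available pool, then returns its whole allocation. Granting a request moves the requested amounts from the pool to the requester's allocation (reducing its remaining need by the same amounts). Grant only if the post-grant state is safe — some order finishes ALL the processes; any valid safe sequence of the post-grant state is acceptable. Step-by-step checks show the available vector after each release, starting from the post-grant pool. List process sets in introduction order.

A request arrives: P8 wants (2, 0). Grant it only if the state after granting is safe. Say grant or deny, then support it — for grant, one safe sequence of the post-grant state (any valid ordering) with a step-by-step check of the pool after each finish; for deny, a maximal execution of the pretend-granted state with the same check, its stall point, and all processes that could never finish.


GRANT — the state after the grant stays safe, e.g. via P6, P2, P8, P3, P7.
Key observation: with (1, 2) left after the transfer, P6 can run at once — the state stays safe.
Step-by-step check of the post-grant state:
  pool = (1, 2)
  P6 needs (1, 2) <= (1, 2) -> finishes; pool += (3, 0) = (4, 2)
  P2 needs (3, 2) <= (4, 2) -> finishes; pool += (1, 0) = (5, 2)
  P8 needs (5, 1) <= (5, 2) -> finishes; pool += (3, 3) = (8, 5)
  P3 needs (4, 4) <= (8, 5) -> finishes; pool += (2, 3) = (10, 8)
  P7 needs (6, 5) <= (10, 8) -> finishes; pool += (0, 3) = (10, 11)


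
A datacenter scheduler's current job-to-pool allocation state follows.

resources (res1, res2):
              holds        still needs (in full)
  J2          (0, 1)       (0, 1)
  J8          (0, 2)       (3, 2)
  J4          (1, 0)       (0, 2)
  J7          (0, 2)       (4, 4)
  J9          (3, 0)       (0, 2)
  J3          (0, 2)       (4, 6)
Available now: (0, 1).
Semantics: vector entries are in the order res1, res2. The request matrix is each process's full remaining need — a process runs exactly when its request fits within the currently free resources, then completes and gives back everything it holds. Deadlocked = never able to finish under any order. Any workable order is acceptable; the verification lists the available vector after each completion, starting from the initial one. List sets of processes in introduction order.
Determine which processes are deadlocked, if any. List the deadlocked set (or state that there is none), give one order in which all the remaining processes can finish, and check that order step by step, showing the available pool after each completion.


No process is deadlocked.
Key observation: J2 leads a chain of completions in which each release enables another process.
A valid finishing order for the others: J2, J9, J8, J4, J7, J3. Walking it through:
  pool = (0, 1)
  J2 needs (0, 1) <= (0, 1) -> finishes; pool += (0, 1) = (0, 2)
  J9 needs (0, 2) <= (0, 2) -> finishes; pool += (3, 0) = (3, 2)
  J8 needs (3, 2) <= (3, 2) -> finishes; pool += (0, 2) = (3, 4)
  J4 needs (0, 2) <= (3, 4) -> finishes; pool += (1, 0) = (4, 4)
  J7 needs (4, 4) <= (4, 4) -> finishes; pool += (0, 2) = (4, 6)
  J3 needs (4, 6) <= (4, 6) -> finishes; pool += (0, 2) = (4, 8)


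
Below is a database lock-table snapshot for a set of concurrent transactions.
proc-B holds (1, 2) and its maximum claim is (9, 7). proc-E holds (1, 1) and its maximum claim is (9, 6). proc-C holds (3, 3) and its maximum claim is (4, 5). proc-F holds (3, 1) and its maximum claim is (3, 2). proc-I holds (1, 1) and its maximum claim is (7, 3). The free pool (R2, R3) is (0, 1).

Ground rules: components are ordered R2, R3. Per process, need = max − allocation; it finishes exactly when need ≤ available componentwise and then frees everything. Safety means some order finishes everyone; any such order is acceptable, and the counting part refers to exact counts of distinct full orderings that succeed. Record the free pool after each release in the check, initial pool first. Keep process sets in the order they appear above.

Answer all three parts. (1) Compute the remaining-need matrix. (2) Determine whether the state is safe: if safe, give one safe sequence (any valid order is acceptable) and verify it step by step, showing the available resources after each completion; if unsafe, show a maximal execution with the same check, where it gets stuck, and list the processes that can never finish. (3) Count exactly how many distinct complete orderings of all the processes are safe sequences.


(1) Remaining need (order R2, R3):
  proc-B: (8, 5)
  proc-E: (8, 5)
  proc-C: (1, 2)
  proc-F: (0, 1)
  proc-I: (6, 2)
(2) UNSAFE — no complete ordering exists.
Key observation: the wall is R2: completing proc-F, proc-C, proc-I brings the pool only to (7, 6), and all the rest need more.
The run proc-F, proc-C, proc-I cannot be extended any further. Check, step by step:
  pool = (0, 1)
  run proc-F (needs (0, 1), free (0, 1)); after release of (3, 1) the pool is (3, 2)
  run proc-C (needs (1, 2), free (3, 2)); after release of (3, 3) the pool is (6, 5)
  run proc-I (needs (6, 2), free (6, 5)); after release of (1, 1) the pool is (7, 6)
  blocked: proc-B wants (8, 5), pool (7, 6) — not enough R2
  blocked: proc-E wants (8, 5), pool (7, 6) — not enough R2
Permanently blocked: proc-B and proc-E.
(3) The exact count: 0 of the possible complete orderings are safe sequences.


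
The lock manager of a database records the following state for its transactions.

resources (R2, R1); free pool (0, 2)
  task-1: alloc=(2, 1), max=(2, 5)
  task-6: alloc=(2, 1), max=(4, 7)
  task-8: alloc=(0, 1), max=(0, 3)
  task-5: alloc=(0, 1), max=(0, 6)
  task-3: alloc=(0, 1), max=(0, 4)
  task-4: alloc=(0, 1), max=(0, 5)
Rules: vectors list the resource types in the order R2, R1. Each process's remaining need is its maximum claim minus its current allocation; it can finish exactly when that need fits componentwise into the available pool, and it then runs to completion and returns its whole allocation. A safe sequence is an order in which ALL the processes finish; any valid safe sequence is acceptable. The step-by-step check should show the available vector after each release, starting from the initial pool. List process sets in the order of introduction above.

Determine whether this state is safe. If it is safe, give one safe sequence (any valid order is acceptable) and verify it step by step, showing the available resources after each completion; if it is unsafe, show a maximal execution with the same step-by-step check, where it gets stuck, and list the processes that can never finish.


The state is SAFE; one workable sequence: task-8, task-3, task-4, task-1, task-6, task-5.
Key observation: task-8 is the earliest step where a requested resource binds exactly: need (0, 2), pool (0, 2) at its turn.
Check, step by step:
  pool = (0, 2)
  task-8 needs (0, 2) <= (0, 2) -> finishes; pool += (0, 1) = (0, 3)
  task-3 needs (0, 3) <= (0, 3) -> finishes; pool += (0, 1) = (0, 4)
  task-4 needs (0, 4) <= (0, 4) -> finishes; pool += (0, 1) = (0, 5)
  task-1 needs (0, 4) <= (0, 5) -> finishes; pool += (2, 1) = (2, 6)
  task-6 needs (2, 6) <= (2, 6) -> finishes; pool += (2, 1) = (4, 7)
  task-5 needs (0, 5) <= (4, 7) -> finishes; pool += (0, 1) = (4, 8)


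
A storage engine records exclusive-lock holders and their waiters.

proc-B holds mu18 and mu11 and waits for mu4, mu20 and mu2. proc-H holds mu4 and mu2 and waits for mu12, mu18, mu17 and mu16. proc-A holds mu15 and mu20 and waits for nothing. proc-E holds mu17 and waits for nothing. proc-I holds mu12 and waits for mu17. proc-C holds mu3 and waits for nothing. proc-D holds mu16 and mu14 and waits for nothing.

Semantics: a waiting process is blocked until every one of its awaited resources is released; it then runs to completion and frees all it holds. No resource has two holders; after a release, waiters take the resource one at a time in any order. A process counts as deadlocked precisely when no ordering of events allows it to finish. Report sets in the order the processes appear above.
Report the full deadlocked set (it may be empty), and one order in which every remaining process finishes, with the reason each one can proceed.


The deadlocked set is proc-B and proc-H.
Key observation: the cycle proc-B -> proc-H -> proc-B can never break — each member waits on the next; no other process is dragged down with it.
A valid finishing order for the others: proc-D, proc-E, proc-C, proc-A, proc-I.
Step-by-step check:
  run proc-D (it waits on nothing); releases mu16 and mu14
  run proc-E (it waits on nothing); releases mu17
  run proc-C (it waits on nothing); releases mu3
  run proc-A (it waits on nothing); releases mu15 and mu20
  proc-I: everything it awaited (mu17) is free; runs, freeing mu12


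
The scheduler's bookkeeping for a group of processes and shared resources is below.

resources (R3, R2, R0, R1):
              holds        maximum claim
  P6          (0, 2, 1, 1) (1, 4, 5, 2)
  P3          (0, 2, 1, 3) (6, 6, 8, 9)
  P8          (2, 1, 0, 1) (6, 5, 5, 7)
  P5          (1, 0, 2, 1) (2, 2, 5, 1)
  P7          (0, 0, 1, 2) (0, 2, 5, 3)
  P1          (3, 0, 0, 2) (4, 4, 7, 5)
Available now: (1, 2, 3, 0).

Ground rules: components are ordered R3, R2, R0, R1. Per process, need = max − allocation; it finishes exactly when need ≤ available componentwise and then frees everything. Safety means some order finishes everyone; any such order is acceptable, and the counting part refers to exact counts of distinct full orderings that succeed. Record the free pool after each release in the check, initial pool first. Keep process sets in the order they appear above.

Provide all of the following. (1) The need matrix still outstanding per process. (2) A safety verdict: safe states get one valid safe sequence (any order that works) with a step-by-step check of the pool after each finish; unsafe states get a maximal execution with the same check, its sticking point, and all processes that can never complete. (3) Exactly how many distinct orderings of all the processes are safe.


(1) Outstanding need per process (order R3, R2, R0, R1):
  P6: (1, 2, 4, 1)
  P3: (6, 4, 7, 6)
  P8: (4, 4, 5, 6)
  P5: (1, 2, 3, 0)
  P7: (0, 2, 4, 1)
  P1: (1, 4, 7, 3)
(2) SAFE, for example via the order P5, P7, P6, P1, P8, P3.
Key observation: reading the order forward, P5 is the first process whose need (1, 2, 3, 0) meets the free pool (1, 2, 3, 0) exactly on a resource it requests.
Check, step by step:
  pool = (1, 2, 3, 0)
  run P5 (needs (1, 2, 3, 0), free (1, 2, 3, 0)); after release of (1, 0, 2, 1) the pool is (2, 2, 5, 1)
  run P7 (needs (0, 2, 4, 1), free (2, 2, 5, 1)); after release of (0, 0, 1, 2) the pool is (2, 2, 6, 3)
  run P6 (needs (1, 2, 4, 1), free (2, 2, 6, 3)); after release of (0, 2, 1, 1) the pool is (2, 4, 7, 4)
  run P1 (needs (1, 4, 7, 3), free (2, 4, 7, 4)); after release of (3, 0, 0, 2) the pool is (5, 4, 7, 6)
  run P8 (needs (4, 4, 5, 6), free (5, 4, 7, 6)); after release of (2, 1, 0, 1) the pool is (7, 5, 7, 7)
  run P3 (needs (6, 4, 7, 6), free (7, 5, 7, 7)); after release of (0, 2, 1, 3) the pool is (7, 7, 8, 10)
(3) The exact count: 2 of the possible complete orderings are safe sequences.


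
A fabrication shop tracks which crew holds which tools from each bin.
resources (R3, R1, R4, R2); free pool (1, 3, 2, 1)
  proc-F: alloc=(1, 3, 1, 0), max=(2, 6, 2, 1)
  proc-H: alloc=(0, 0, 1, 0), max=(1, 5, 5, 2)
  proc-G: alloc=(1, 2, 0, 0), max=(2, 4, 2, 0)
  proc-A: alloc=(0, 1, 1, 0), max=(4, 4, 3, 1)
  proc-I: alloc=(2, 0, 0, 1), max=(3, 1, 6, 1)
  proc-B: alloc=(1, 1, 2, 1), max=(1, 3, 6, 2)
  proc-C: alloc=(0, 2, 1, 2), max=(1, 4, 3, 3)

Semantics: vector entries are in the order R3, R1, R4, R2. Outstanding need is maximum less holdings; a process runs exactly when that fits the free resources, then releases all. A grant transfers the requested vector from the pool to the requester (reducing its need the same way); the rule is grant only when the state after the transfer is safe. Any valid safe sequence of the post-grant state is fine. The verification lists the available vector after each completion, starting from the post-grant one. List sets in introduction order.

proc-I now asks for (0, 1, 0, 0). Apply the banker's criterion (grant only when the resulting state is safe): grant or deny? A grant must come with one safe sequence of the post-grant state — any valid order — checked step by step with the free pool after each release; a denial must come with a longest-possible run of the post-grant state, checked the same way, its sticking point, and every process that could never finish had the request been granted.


GRANT — the state after the grant stays safe, e.g. via proc-C, proc-F, proc-B, proc-H, proc-G, proc-I, proc-A.
Key observation: even at the reduced pool (1, 2, 2, 1), proc-C fits immediately, so safety survives the grant.
Verifying the post-grant state step by step:
  pool = (1, 2, 2, 1)
  proc-C: need (1, 2, 2, 1) fits (1, 2, 2, 1); releases (0, 2, 1, 2), pool now (1, 4, 3, 3)
  proc-F: need (1, 3, 1, 1) fits (1, 4, 3, 3); releases (1, 3, 1, 0), pool now (2, 7, 4, 3)
  proc-B: need (0, 2, 4, 1) fits (2, 7, 4, 3); releases (1, 1, 2, 1), pool now (3, 8, 6, 4)
  proc-H: need (1, 5, 4, 2) fits (3, 8, 6, 4); releases (0, 0, 1, 0), pool now (3, 8, 7, 4)
  proc-G: need (1, 2, 2, 0) fits (3, 8, 7, 4); releases (1, 2, 0, 0), pool now (4, 10, 7, 4)
  proc-I: need (1, 0, 6, 0) fits (4, 10, 7, 4); releases (2, 1, 0, 1), pool now (6, 11, 7, 5)
  proc-A: need (4, 3, 2, 1) fits (6, 11, 7, 5); releases (0, 1, 1, 0), pool now (6, 12, 8, 5)


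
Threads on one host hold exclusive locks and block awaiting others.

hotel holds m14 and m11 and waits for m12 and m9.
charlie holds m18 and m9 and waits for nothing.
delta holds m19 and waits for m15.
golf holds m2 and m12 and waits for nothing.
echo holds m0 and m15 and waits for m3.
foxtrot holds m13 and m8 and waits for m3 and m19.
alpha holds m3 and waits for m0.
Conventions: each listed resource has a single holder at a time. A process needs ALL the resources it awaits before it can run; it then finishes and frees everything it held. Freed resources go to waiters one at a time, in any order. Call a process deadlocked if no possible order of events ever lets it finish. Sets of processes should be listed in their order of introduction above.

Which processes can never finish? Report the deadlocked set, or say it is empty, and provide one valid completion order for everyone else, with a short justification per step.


The deadlocked set is delta, echo, foxtrot and alpha.
Key observation: the wait chain closes on itself along echo -> alpha -> echo; delta and foxtrot wait into the deadlock from upstream.
A valid finishing order for the others: charlie, golf, hotel.
Step-by-step check:
  run charlie (it waits on nothing); releases m18 and m9
  run golf (it waits on nothing); releases m2 and m12
  hotel waits on m12 and m9 — all released -> runs and releases m14 and m11
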